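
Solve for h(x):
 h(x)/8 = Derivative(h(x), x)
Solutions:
 h(x) = C1*exp(x/8)


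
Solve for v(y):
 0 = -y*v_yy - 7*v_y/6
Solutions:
 v(y) = C1 + C2/y^(1/6)


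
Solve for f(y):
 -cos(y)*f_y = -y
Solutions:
 f(y) = C1 + Integral(y/cos(y), y)


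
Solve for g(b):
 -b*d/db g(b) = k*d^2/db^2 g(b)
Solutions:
 g(b) = C1 + C2*sqrt(k)*erf(sqrt(2)*b*sqrt(1/k)/2)


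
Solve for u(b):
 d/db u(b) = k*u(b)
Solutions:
 u(b) = C1*exp(b*k)


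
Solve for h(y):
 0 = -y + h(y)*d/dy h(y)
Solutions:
 h(y) = -sqrt(C1 + y^2)
 h(y) = sqrt(C1 + y^2)


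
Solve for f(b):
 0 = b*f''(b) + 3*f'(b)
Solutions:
 f(b) = C1 + C2/b^2


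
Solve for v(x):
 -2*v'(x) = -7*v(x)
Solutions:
 v(x) = C1*exp(7*x/2)


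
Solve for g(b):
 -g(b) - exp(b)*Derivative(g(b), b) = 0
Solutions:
 g(b) = C1*exp(exp(-b))


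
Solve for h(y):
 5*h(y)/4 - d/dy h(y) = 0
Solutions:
 h(y) = C1*exp(5*y/4)


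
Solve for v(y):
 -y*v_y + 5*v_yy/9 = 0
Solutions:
 v(y) = C1 + C2*erfi(3*sqrt(10)*y/10)


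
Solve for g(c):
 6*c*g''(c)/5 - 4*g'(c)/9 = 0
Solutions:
 g(c) = C1 + C2*c^(37/27)


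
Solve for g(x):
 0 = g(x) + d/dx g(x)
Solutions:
 g(x) = C1*exp(-x)


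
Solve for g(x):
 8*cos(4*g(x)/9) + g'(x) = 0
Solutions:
 8*x - 9*log(sin(4*g(x)/9) - 1)/8 + 9*log(sin(4*g(x)/9) + 1)/8 = C1


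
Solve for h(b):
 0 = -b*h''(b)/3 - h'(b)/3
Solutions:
 h(b) = C1 + C2*log(b)


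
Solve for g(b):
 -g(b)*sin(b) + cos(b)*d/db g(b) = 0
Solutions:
 g(b) = C1/cos(b)


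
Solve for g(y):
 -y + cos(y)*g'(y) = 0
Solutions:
 g(y) = C1 + Integral(y/cos(y), y)


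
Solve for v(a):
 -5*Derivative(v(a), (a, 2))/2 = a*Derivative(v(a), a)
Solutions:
 v(a) = C1 + C2*erf(sqrt(5)*a/5)


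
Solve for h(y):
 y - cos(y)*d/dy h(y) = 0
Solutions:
 h(y) = C1 + Integral(y/cos(y), y)


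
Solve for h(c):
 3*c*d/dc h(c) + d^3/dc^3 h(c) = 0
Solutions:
 h(c) = C1 + Integral(C2*airyai(-3^(1/3)*c) + C3*airybi(-3^(1/3)*c), c)


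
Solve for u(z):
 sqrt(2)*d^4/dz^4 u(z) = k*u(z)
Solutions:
 u(z) = C1*exp(-2^(7/8)*k^(1/4)*z/2) + C2*exp(2^(7/8)*k^(1/4)*z/2) + C3*exp(-2^(7/8)*I*k^(1/4)*z/2) + C4*exp(2^(7/8)*I*k^(1/4)*z/2)


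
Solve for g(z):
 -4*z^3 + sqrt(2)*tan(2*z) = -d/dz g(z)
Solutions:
 g(z) = C1 + z^4 + sqrt(2)*log(cos(2*z))/2


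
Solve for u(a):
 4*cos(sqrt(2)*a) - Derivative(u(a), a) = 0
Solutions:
 u(a) = C1 + 2*sqrt(2)*sin(sqrt(2)*a)


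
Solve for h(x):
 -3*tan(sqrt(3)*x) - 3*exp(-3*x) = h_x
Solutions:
 h(x) = C1 - sqrt(3)*log(tan(sqrt(3)*x)^2 + 1)/2 + exp(-3*x)


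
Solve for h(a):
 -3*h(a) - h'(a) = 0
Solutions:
 h(a) = C1*exp(-3*a)


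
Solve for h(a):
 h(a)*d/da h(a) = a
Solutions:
 h(a) = -sqrt(C1 + a^2)
 h(a) = sqrt(C1 + a^2)


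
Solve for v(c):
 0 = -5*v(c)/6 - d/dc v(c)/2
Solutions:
 v(c) = C1*exp(-5*c/3)


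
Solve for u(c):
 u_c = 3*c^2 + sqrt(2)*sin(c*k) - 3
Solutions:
 u(c) = C1 + c^3 - 3*c - sqrt(2)*cos(c*k)/k


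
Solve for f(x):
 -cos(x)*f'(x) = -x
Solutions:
 f(x) = C1 + Integral(x/cos(x), x)


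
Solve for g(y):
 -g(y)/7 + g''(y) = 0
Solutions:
 g(y) = C1*exp(-sqrt(7)*y/7) + C2*exp(sqrt(7)*y/7)


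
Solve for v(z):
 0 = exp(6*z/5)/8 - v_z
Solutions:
 v(z) = C1 + 5*exp(6*z/5)/48


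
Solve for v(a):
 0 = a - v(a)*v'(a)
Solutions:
 v(a) = -sqrt(C1 + a^2)
 v(a) = sqrt(C1 + a^2)


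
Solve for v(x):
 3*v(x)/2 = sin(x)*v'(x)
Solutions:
 v(x) = C1*(cos(x) - 1)^(3/4)/(cos(x) + 1)^(3/4)


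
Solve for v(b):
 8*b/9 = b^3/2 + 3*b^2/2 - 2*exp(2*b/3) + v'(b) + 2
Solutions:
 v(b) = C1 - b^4/8 - b^3/2 + 4*b^2/9 - 2*b + 3*exp(2*b/3)


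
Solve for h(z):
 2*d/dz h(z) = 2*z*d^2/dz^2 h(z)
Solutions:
 h(z) = C1 + C2*z^2


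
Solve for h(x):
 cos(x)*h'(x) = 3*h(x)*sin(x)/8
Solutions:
 h(x) = C1/cos(x)^(3/8)


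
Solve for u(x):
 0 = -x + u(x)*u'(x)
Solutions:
 u(x) = -sqrt(C1 + x^2)
 u(x) = sqrt(C1 + x^2)


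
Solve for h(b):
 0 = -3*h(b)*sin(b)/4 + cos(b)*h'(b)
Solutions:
 h(b) = C1/cos(b)^(3/4)


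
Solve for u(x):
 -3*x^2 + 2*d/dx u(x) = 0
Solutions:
 u(x) = C1 + x^3/2


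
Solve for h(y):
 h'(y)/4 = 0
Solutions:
 h(y) = C1


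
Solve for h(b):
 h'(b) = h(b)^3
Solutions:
 h(b) = -sqrt(2)*sqrt(-1/(C1 + b))/2
 h(b) = sqrt(2)*sqrt(-1/(C1 + b))/2


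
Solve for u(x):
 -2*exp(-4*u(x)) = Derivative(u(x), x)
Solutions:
 u(x) = log(-I*(C1 - 8*x)^(1/4))
 u(x) = log(I*(C1 - 8*x)^(1/4))
 u(x) = log(-(C1 - 8*x)^(1/4))
 u(x) = log(C1 - 8*x)/4


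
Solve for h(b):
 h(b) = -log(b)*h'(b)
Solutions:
 h(b) = C1*exp(-li(b))


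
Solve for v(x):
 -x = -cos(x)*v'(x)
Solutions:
 v(x) = C1 + Integral(x/cos(x), x)


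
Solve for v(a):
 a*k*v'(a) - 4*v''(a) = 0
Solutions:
 v(a) = Piecewise((-sqrt(2)*sqrt(pi)*C1*erf(sqrt(2)*a*sqrt(-k)/4)/sqrt(-k) - C2, (k > 0) | (k < 0)), (-C1*a - C2, True))


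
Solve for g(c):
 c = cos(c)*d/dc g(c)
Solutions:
 g(c) = C1 + Integral(c/cos(c), c)


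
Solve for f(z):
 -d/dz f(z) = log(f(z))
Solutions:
 li(f(z)) = C1 - z


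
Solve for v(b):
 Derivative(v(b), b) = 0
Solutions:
 v(b) = C1


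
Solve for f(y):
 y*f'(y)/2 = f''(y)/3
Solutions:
 f(y) = C1 + C2*erfi(sqrt(3)*y/2)


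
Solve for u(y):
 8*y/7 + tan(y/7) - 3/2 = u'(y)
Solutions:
 u(y) = C1 + 4*y^2/7 - 3*y/2 - 7*log(cos(y/7))


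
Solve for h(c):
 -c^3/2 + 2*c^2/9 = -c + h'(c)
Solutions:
 h(c) = C1 - c^4/8 + 2*c^3/27 + c^2/2


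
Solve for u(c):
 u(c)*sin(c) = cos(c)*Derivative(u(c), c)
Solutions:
 u(c) = C1/cos(c)


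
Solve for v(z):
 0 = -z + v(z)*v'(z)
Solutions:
 v(z) = -sqrt(C1 + z^2)
 v(z) = sqrt(C1 + z^2)


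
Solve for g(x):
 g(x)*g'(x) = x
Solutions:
 g(x) = -sqrt(C1 + x^2)
 g(x) = sqrt(C1 + x^2)


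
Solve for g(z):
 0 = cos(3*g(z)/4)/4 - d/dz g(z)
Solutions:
 -z/4 - 2*log(sin(3*g(z)/4) - 1)/3 + 2*log(sin(3*g(z)/4) + 1)/3 = C1


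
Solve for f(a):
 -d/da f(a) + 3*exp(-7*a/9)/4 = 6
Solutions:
 f(a) = C1 - 6*a - 27*exp(-7*a/9)/28


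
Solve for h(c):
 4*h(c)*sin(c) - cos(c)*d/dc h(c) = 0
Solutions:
 h(c) = C1/cos(c)^4


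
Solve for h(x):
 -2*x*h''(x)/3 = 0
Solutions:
 h(x) = C1 + C2*x


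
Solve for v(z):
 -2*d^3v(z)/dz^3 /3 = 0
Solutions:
 v(z) = C1 + C2*z + C3*z^2


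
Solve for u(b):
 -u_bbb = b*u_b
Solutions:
 u(b) = C1 + Integral(C2*airyai(-b) + C3*airybi(-b), b)


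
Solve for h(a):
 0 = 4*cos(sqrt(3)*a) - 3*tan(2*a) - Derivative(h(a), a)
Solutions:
 h(a) = C1 + 3*log(cos(2*a))/2 + 4*sqrt(3)*sin(sqrt(3)*a)/3


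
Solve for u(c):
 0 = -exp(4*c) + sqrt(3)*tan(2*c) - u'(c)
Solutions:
 u(c) = C1 - exp(4*c)/4 - sqrt(3)*log(cos(2*c))/2


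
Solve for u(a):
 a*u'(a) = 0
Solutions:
 u(a) = C1


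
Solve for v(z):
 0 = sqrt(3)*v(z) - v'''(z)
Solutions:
 v(z) = C3*exp(3^(1/6)*z) + (C1*sin(3^(2/3)*z/2) + C2*cos(3^(2/3)*z/2))*exp(-3^(1/6)*z/2)


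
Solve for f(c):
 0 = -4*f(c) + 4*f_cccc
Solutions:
 f(c) = C1*exp(-c) + C2*exp(c) + C3*sin(c) + C4*cos(c)


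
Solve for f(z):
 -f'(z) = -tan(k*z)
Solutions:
 f(z) = C1 + Piecewise((-log(cos(k*z))/k, Ne(k, 0)), (0, True))


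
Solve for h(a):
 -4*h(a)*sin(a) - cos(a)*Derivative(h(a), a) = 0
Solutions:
 h(a) = C1*cos(a)^4


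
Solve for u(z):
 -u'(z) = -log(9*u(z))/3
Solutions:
 -3*Integral(1/(log(_y) + 2*log(3)), (_y, u(z))) = C1 - z


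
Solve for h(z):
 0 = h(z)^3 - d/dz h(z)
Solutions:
 h(z) = -sqrt(2)*sqrt(-1/(C1 + z))/2
 h(z) = sqrt(2)*sqrt(-1/(C1 + z))/2


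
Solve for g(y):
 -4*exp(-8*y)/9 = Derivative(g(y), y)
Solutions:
 g(y) = C1 + exp(-8*y)/18


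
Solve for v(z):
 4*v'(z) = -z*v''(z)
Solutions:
 v(z) = C1 + C2/z^3


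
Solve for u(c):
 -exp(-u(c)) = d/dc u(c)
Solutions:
 u(c) = log(C1 - c)


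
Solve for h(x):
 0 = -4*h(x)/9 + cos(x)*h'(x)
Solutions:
 h(x) = C1*(sin(x) + 1)^(2/9)/(sin(x) - 1)^(2/9)


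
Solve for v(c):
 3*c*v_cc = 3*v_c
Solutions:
 v(c) = C1 + C2*c^2


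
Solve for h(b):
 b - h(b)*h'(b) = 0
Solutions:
 h(b) = -sqrt(C1 + b^2)
 h(b) = sqrt(C1 + b^2)


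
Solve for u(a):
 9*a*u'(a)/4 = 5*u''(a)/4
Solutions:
 u(a) = C1 + C2*erfi(3*sqrt(10)*a/10)


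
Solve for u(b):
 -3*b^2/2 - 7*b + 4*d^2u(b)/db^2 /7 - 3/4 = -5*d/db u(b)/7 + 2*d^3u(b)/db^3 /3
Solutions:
 u(b) = C1 + C2*exp(b*(6 - sqrt(246))/14) + C3*exp(b*(6 + sqrt(246))/14) + 7*b^3/10 + 161*b^2/50 - 91*b/500


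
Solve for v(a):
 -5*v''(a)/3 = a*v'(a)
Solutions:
 v(a) = C1 + C2*erf(sqrt(30)*a/10)


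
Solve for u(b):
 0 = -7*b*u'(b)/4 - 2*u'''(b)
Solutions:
 u(b) = C1 + Integral(C2*airyai(-7^(1/3)*b/2) + C3*airybi(-7^(1/3)*b/2), b)


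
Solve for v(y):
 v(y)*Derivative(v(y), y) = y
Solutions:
 v(y) = -sqrt(C1 + y^2)
 v(y) = sqrt(C1 + y^2)


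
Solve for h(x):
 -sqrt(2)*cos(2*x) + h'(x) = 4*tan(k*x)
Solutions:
 h(x) = C1 + 4*Piecewise((-log(cos(k*x))/k, Ne(k, 0)), (0, True)) + sqrt(2)*sin(2*x)/2


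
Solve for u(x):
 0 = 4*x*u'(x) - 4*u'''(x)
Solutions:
 u(x) = C1 + Integral(C2*airyai(x) + C3*airybi(x), x)


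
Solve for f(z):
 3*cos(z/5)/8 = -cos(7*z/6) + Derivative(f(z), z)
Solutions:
 f(z) = C1 + 15*sin(z/5)/8 + 6*sin(7*z/6)/7


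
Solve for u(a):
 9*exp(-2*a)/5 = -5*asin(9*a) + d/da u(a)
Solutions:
 u(a) = C1 + 5*a*asin(9*a) + 5*sqrt(1 - 81*a^2)/9 - 9*exp(-2*a)/10


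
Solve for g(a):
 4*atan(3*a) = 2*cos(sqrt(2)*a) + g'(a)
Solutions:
 g(a) = C1 + 4*a*atan(3*a) - 2*log(9*a^2 + 1)/3 - sqrt(2)*sin(sqrt(2)*a)


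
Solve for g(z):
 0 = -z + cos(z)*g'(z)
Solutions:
 g(z) = C1 + Integral(z/cos(z), z)


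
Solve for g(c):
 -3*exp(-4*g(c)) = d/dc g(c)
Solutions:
 g(c) = log(-I*(C1 - 12*c)^(1/4))
 g(c) = log(I*(C1 - 12*c)^(1/4))
 g(c) = log(-(C1 - 12*c)^(1/4))
 g(c) = log(C1 - 12*c)/4


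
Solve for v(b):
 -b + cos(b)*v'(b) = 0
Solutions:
 v(b) = C1 + Integral(b/cos(b), b)


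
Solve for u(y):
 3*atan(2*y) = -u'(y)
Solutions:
 u(y) = C1 - 3*y*atan(2*y) + 3*log(4*y^2 + 1)/4


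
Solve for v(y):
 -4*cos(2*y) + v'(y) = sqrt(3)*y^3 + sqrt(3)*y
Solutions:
 v(y) = C1 + sqrt(3)*y^4/4 + sqrt(3)*y^2/2 + 2*sin(2*y)


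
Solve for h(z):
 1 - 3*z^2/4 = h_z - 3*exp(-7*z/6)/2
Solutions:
 h(z) = C1 - z^3/4 + z - 9*exp(-7*z/6)/7


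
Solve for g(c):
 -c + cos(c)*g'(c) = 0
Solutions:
 g(c) = C1 + Integral(c/cos(c), c)


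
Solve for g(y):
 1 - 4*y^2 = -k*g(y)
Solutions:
 g(y) = (4*y^2 - 1)/k


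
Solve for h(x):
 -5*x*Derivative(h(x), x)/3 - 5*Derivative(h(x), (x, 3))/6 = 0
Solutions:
 h(x) = C1 + Integral(C2*airyai(-2^(1/3)*x) + C3*airybi(-2^(1/3)*x), x)


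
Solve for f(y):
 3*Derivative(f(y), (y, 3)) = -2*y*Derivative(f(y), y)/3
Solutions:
 f(y) = C1 + Integral(C2*airyai(-6^(1/3)*y/3) + C3*airybi(-6^(1/3)*y/3), y)


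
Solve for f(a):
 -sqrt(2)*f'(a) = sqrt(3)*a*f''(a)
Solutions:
 f(a) = C1 + C2*a^(1 - sqrt(6)/3)


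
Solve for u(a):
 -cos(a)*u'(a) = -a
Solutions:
 u(a) = C1 + Integral(a/cos(a), a)


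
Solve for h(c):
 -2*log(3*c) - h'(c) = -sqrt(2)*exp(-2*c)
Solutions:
 h(c) = C1 - 2*c*log(c) + 2*c*(1 - log(3)) - sqrt(2)*exp(-2*c)/2


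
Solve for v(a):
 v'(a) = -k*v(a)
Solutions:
 v(a) = C1*exp(-a*k)


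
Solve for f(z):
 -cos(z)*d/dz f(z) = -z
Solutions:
 f(z) = C1 + Integral(z/cos(z), z)


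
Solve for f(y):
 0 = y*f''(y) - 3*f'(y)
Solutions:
 f(y) = C1 + C2*y^4


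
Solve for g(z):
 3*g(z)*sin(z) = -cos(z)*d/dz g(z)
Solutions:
 g(z) = C1*cos(z)^3


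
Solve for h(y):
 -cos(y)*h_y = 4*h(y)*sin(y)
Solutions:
 h(y) = C1*cos(y)^4


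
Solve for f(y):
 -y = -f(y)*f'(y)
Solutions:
 f(y) = -sqrt(C1 + y^2)
 f(y) = sqrt(C1 + y^2)


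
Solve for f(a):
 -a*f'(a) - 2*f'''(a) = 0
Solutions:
 f(a) = C1 + Integral(C2*airyai(-2^(2/3)*a/2) + C3*airybi(-2^(2/3)*a/2), a)


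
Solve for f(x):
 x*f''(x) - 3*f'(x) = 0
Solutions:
 f(x) = C1 + C2*x^4


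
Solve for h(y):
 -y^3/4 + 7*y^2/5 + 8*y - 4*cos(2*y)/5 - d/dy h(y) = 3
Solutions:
 h(y) = C1 - y^4/16 + 7*y^3/15 + 4*y^2 - 3*y - 2*sin(2*y)/5


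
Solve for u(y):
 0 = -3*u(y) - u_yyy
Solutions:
 u(y) = C3*exp(-3^(1/3)*y) + (C1*sin(3^(5/6)*y/2) + C2*cos(3^(5/6)*y/2))*exp(3^(1/3)*y/2)


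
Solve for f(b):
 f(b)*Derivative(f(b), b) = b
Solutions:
 f(b) = -sqrt(C1 + b^2)
 f(b) = sqrt(C1 + b^2)


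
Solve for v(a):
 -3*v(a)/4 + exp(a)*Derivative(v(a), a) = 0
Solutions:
 v(a) = C1*exp(-3*exp(-a)/4)


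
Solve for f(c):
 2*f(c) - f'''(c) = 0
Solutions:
 f(c) = C3*exp(2^(1/3)*c) + (C1*sin(2^(1/3)*sqrt(3)*c/2) + C2*cos(2^(1/3)*sqrt(3)*c/2))*exp(-2^(1/3)*c/2)


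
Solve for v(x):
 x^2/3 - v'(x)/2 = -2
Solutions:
 v(x) = C1 + 2*x^3/9 + 4*x


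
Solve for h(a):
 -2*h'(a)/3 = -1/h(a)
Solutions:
 h(a) = -sqrt(C1 + 3*a)
 h(a) = sqrt(C1 + 3*a)


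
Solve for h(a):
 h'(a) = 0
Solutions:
 h(a) = C1


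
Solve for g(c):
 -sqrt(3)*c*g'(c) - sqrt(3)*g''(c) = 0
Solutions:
 g(c) = C1 + C2*erf(sqrt(2)*c/2)


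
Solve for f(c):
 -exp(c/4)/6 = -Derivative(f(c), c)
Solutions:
 f(c) = C1 + 2*exp(c/4)/3


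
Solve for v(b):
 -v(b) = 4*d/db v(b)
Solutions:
 v(b) = C1*exp(-b/4)


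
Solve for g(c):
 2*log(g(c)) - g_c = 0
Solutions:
 li(g(c)) = C1 + 2*c


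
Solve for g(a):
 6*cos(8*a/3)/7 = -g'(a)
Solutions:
 g(a) = C1 - 9*sin(8*a/3)/28


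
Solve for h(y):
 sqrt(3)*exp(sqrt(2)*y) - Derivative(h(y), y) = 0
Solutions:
 h(y) = C1 + sqrt(6)*exp(sqrt(2)*y)/2


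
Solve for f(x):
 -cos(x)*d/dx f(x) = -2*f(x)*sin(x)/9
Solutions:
 f(x) = C1/cos(x)^(2/9)


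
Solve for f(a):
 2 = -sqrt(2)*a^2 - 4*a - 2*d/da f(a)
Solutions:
 f(a) = C1 - sqrt(2)*a^3/6 - a^2 - a


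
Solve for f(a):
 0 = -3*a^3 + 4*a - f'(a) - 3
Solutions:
 f(a) = C1 - 3*a^4/4 + 2*a^2 - 3*a


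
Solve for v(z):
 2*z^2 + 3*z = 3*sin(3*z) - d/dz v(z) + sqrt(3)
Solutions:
 v(z) = C1 - 2*z^3/3 - 3*z^2/2 + sqrt(3)*z - cos(3*z)


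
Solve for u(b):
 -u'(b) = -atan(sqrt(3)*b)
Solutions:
 u(b) = C1 + b*atan(sqrt(3)*b) - sqrt(3)*log(3*b^2 + 1)/6


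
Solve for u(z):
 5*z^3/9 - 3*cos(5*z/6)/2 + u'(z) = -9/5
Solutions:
 u(z) = C1 - 5*z^4/36 - 9*z/5 + 9*sin(5*z/6)/5


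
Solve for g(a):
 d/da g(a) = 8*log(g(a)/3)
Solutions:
 Integral(1/(-log(_y) + log(3)), (_y, g(a)))/8 = C1 - a


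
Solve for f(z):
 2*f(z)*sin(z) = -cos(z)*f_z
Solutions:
 f(z) = C1*cos(z)^2


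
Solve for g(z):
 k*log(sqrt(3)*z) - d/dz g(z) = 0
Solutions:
 g(z) = C1 + k*z*log(z) - k*z + k*z*log(3)/2


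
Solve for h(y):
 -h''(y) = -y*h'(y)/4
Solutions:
 h(y) = C1 + C2*erfi(sqrt(2)*y/4)


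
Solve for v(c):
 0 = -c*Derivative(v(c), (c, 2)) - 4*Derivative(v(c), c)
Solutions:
 v(c) = C1 + C2/c^3


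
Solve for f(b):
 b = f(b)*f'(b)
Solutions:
 f(b) = -sqrt(C1 + b^2)
 f(b) = sqrt(C1 + b^2)


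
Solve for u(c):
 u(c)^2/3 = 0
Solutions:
 u(c) = 0


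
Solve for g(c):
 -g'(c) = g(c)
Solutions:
 g(c) = C1*exp(-c)


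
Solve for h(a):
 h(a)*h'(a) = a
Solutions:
 h(a) = -sqrt(C1 + a^2)
 h(a) = sqrt(C1 + a^2)


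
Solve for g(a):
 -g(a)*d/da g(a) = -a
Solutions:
 g(a) = -sqrt(C1 + a^2)
 g(a) = sqrt(C1 + a^2)


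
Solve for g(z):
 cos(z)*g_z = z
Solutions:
 g(z) = C1 + Integral(z/cos(z), z)


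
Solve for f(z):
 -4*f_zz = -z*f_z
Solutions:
 f(z) = C1 + C2*erfi(sqrt(2)*z/4)


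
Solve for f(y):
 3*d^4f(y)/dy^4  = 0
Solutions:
 f(y) = C1 + C2*y + C3*y^2 + C4*y^3


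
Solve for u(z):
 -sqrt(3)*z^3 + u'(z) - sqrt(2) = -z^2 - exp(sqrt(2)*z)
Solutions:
 u(z) = C1 + sqrt(3)*z^4/4 - z^3/3 + sqrt(2)*z - sqrt(2)*exp(sqrt(2)*z)/2


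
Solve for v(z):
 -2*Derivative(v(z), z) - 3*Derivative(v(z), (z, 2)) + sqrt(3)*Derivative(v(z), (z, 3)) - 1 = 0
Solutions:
 v(z) = C1 + C2*exp(sqrt(3)*z*(3 - sqrt(9 + 8*sqrt(3)))/6) + C3*exp(sqrt(3)*z*(3 + sqrt(9 + 8*sqrt(3)))/6) - z/2


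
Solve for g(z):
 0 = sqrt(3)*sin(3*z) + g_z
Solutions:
 g(z) = C1 + sqrt(3)*cos(3*z)/3


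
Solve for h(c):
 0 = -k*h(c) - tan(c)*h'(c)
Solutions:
 h(c) = C1*exp(-k*log(sin(c)))


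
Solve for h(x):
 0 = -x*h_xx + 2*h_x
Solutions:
 h(x) = C1 + C2*x^3


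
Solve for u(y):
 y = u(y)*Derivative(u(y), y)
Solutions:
 u(y) = -sqrt(C1 + y^2)
 u(y) = sqrt(C1 + y^2)


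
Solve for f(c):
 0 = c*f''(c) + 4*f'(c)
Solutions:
 f(c) = C1 + C2/c^3


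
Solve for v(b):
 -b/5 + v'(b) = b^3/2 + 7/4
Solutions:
 v(b) = C1 + b^4/8 + b^2/10 + 7*b/4


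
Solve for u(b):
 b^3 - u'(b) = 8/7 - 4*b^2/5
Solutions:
 u(b) = C1 + b^4/4 + 4*b^3/15 - 8*b/7


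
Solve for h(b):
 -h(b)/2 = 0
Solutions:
 h(b) = 0


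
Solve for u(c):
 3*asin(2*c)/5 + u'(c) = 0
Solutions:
 u(c) = C1 - 3*c*asin(2*c)/5 - 3*sqrt(1 - 4*c^2)/10


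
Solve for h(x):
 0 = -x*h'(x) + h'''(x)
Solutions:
 h(x) = C1 + Integral(C2*airyai(x) + C3*airybi(x), x)


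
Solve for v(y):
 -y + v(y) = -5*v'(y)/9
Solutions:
 v(y) = C1*exp(-9*y/5) + y - 5/9


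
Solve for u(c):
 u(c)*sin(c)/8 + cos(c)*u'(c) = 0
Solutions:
 u(c) = C1*cos(c)^(1/8)


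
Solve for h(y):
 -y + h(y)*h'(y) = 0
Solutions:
 h(y) = -sqrt(C1 + y^2)
 h(y) = sqrt(C1 + y^2)


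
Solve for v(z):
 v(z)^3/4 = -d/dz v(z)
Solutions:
 v(z) = -sqrt(2)*sqrt(-1/(C1 - z))
 v(z) = sqrt(2)*sqrt(-1/(C1 - z))


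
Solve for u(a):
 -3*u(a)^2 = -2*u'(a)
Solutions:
 u(a) = -2/(C1 + 3*a)


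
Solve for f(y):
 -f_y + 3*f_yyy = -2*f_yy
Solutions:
 f(y) = C1 + C2*exp(-y) + C3*exp(y/3)


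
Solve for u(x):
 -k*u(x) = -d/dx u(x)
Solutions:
 u(x) = C1*exp(k*x)


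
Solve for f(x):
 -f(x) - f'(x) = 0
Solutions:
 f(x) = C1*exp(-x)


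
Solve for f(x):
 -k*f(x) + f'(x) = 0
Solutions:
 f(x) = C1*exp(k*x)


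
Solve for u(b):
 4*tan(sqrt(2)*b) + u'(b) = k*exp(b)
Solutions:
 u(b) = C1 + k*exp(b) + 2*sqrt(2)*log(cos(sqrt(2)*b))


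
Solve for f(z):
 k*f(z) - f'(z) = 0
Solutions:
 f(z) = C1*exp(k*z)


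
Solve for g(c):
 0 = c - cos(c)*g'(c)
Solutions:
 g(c) = C1 + Integral(c/cos(c), c)


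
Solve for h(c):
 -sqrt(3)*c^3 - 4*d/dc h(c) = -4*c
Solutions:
 h(c) = C1 - sqrt(3)*c^4/16 + c^2/2


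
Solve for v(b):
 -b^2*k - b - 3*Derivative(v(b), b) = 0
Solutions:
 v(b) = C1 - b^3*k/9 - b^2/6


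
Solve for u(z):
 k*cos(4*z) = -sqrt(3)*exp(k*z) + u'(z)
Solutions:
 u(z) = C1 + k*sin(4*z)/4 + sqrt(3)*exp(k*z)/k


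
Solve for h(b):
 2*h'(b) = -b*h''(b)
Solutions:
 h(b) = C1 + C2/b


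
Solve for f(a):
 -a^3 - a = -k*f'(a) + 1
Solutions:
 f(a) = C1 + a^4/(4*k) + a^2/(2*k) + a/k


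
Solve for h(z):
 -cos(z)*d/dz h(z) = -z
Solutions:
 h(z) = C1 + Integral(z/cos(z), z)


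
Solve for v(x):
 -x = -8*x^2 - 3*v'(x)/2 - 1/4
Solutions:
 v(x) = C1 - 16*x^3/9 + x^2/3 - x/6


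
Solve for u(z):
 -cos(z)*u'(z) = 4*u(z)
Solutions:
 u(z) = C1*(sin(z)^2 - 2*sin(z) + 1)/(sin(z)^2 + 2*sin(z) + 1)


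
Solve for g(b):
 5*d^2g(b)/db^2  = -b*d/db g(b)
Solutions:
 g(b) = C1 + C2*erf(sqrt(10)*b/10)


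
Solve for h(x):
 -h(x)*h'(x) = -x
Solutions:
 h(x) = -sqrt(C1 + x^2)
 h(x) = sqrt(C1 + x^2)


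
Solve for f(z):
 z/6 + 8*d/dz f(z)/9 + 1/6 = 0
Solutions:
 f(z) = C1 - 3*z^2/32 - 3*z/16


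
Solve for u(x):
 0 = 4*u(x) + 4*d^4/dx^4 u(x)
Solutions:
 u(x) = (C1*sin(sqrt(2)*x/2) + C2*cos(sqrt(2)*x/2))*exp(-sqrt(2)*x/2) + (C3*sin(sqrt(2)*x/2) + C4*cos(sqrt(2)*x/2))*exp(sqrt(2)*x/2)


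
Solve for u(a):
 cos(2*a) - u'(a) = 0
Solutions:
 u(a) = C1 + sin(2*a)/2


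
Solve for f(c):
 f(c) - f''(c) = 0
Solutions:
 f(c) = C1*exp(-c) + C2*exp(c)


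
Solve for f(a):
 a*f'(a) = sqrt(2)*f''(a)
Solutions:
 f(a) = C1 + C2*erfi(2^(1/4)*a/2)


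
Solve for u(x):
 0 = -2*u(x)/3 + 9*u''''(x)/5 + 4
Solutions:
 u(x) = C1*exp(-30^(1/4)*x/3) + C2*exp(30^(1/4)*x/3) + C3*sin(30^(1/4)*x/3) + C4*cos(30^(1/4)*x/3) + 6


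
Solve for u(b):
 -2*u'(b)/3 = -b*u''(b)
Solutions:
 u(b) = C1 + C2*b^(5/3)


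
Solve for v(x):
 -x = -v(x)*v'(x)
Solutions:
 v(x) = -sqrt(C1 + x^2)
 v(x) = sqrt(C1 + x^2)


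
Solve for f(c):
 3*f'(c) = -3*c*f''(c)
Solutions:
 f(c) = C1 + C2*log(c)


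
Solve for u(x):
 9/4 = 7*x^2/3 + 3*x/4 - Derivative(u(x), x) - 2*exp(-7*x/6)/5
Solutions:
 u(x) = C1 + 7*x^3/9 + 3*x^2/8 - 9*x/4 + 12*exp(-7*x/6)/35


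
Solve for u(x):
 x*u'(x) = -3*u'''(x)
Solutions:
 u(x) = C1 + Integral(C2*airyai(-3^(2/3)*x/3) + C3*airybi(-3^(2/3)*x/3), x)


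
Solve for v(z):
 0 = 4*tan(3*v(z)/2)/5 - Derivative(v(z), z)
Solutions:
 v(z) = -2*asin(C1*exp(6*z/5))/3 + 2*pi/3
 v(z) = 2*asin(C1*exp(6*z/5))/3


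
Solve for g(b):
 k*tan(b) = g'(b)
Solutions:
 g(b) = C1 - k*log(cos(b))


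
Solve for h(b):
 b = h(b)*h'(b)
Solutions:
 h(b) = -sqrt(C1 + b^2)
 h(b) = sqrt(C1 + b^2)


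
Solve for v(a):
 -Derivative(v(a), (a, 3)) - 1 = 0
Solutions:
 v(a) = C1 + C2*a + C3*a^2 - a^3/6


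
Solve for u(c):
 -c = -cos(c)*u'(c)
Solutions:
 u(c) = C1 + Integral(c/cos(c), c)


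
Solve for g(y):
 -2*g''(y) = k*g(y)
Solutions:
 g(y) = C1*exp(-sqrt(2)*y*sqrt(-k)/2) + C2*exp(sqrt(2)*y*sqrt(-k)/2)


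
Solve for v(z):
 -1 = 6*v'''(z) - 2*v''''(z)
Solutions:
 v(z) = C1 + C2*z + C3*z^2 + C4*exp(3*z) - z^3/36


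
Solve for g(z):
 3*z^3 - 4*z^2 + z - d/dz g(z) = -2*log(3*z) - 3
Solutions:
 g(z) = C1 + 3*z^4/4 - 4*z^3/3 + z^2/2 + 2*z*log(z) + z + z*log(9)


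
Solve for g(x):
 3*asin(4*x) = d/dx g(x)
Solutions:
 g(x) = C1 + 3*x*asin(4*x) + 3*sqrt(1 - 16*x^2)/4


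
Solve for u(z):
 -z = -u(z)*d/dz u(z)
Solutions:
 u(z) = -sqrt(C1 + z^2)
 u(z) = sqrt(C1 + z^2)


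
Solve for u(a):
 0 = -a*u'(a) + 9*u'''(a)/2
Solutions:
 u(a) = C1 + Integral(C2*airyai(6^(1/3)*a/3) + C3*airybi(6^(1/3)*a/3), a)


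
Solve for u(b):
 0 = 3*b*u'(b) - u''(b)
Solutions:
 u(b) = C1 + C2*erfi(sqrt(6)*b/2)


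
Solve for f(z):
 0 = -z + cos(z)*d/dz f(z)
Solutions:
 f(z) = C1 + Integral(z/cos(z), z)


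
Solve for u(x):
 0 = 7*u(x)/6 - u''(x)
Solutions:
 u(x) = C1*exp(-sqrt(42)*x/6) + C2*exp(sqrt(42)*x/6)


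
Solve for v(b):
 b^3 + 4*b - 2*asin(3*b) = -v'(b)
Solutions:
 v(b) = C1 - b^4/4 - 2*b^2 + 2*b*asin(3*b) + 2*sqrt(1 - 9*b^2)/3


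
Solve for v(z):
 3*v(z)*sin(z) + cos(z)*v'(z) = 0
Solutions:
 v(z) = C1*cos(z)^3


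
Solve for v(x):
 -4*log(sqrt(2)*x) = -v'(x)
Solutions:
 v(x) = C1 + 4*x*log(x) - 4*x + x*log(4)


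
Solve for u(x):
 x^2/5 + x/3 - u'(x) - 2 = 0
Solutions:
 u(x) = C1 + x^3/15 + x^2/6 - 2*x


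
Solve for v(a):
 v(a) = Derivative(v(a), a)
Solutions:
 v(a) = C1*exp(a)


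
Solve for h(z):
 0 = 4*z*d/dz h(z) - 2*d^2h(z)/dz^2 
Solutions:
 h(z) = C1 + C2*erfi(z)


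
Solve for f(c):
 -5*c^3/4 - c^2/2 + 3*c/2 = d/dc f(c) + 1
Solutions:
 f(c) = C1 - 5*c^4/16 - c^3/6 + 3*c^2/4 - c


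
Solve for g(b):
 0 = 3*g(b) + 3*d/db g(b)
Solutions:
 g(b) = C1*exp(-b)


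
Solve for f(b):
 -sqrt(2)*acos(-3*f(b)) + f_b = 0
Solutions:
 Integral(1/acos(-3*_y), (_y, f(b))) = C1 + sqrt(2)*b


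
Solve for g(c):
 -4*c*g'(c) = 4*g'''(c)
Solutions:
 g(c) = C1 + Integral(C2*airyai(-c) + C3*airybi(-c), c)


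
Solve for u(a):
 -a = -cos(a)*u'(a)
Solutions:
 u(a) = C1 + Integral(a/cos(a), a)


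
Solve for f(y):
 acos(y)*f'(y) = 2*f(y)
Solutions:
 f(y) = C1*exp(2*Integral(1/acos(y), y))


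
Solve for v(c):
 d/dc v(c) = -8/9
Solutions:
 v(c) = C1 - 8*c/9


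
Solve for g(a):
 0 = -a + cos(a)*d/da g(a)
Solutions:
 g(a) = C1 + Integral(a/cos(a), a)


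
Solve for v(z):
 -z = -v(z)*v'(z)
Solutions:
 v(z) = -sqrt(C1 + z^2)
 v(z) = sqrt(C1 + z^2)


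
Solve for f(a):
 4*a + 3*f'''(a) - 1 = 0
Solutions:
 f(a) = C1 + C2*a + C3*a^2 - a^4/18 + a^3/18


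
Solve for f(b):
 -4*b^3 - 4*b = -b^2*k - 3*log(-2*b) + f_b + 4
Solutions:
 f(b) = C1 - b^4 + b^3*k/3 - 2*b^2 + 3*b*log(-b) + b*(-7 + 3*log(2))


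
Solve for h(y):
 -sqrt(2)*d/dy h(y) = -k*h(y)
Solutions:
 h(y) = C1*exp(sqrt(2)*k*y/2)


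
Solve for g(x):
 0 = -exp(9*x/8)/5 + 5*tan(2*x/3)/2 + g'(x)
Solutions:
 g(x) = C1 + 8*exp(9*x/8)/45 + 15*log(cos(2*x/3))/4


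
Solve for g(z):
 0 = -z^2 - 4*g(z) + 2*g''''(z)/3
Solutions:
 g(z) = C1*exp(-6^(1/4)*z) + C2*exp(6^(1/4)*z) + C3*sin(6^(1/4)*z) + C4*cos(6^(1/4)*z) - z^2/4


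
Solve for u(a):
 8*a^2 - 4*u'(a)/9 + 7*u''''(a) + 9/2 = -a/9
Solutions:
 u(a) = C1 + C4*exp(147^(1/3)*2^(2/3)*a/21) + 6*a^3 + a^2/8 + 81*a/8 + (C2*sin(14^(2/3)*3^(5/6)*a/42) + C3*cos(14^(2/3)*3^(5/6)*a/42))*exp(-147^(1/3)*2^(2/3)*a/42)


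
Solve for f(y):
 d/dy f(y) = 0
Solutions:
 f(y) = C1


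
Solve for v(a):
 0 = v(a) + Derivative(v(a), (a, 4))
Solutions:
 v(a) = (C1*sin(sqrt(2)*a/2) + C2*cos(sqrt(2)*a/2))*exp(-sqrt(2)*a/2) + (C3*sin(sqrt(2)*a/2) + C4*cos(sqrt(2)*a/2))*exp(sqrt(2)*a/2)


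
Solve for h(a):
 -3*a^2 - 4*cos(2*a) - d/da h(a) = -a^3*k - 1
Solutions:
 h(a) = C1 + a^4*k/4 - a^3 + a - 2*sin(2*a)


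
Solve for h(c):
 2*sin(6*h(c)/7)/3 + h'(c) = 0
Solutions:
 2*c/3 + 7*log(cos(6*h(c)/7) - 1)/12 - 7*log(cos(6*h(c)/7) + 1)/12 = C1


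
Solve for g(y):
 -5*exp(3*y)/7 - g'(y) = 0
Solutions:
 g(y) = C1 - 5*exp(3*y)/21


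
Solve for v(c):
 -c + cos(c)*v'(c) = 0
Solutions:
 v(c) = C1 + Integral(c/cos(c), c)


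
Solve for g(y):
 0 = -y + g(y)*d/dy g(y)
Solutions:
 g(y) = -sqrt(C1 + y^2)
 g(y) = sqrt(C1 + y^2)


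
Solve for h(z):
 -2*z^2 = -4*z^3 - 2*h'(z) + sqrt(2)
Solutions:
 h(z) = C1 - z^4/2 + z^3/3 + sqrt(2)*z/2


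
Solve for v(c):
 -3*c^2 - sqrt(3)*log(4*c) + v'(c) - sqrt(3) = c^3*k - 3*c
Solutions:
 v(c) = C1 + c^4*k/4 + c^3 - 3*c^2/2 + sqrt(3)*c*log(c) + 2*sqrt(3)*c*log(2)


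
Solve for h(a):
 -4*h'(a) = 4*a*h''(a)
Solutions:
 h(a) = C1 + C2*log(a)


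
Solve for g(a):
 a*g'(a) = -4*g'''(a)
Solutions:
 g(a) = C1 + Integral(C2*airyai(-2^(1/3)*a/2) + C3*airybi(-2^(1/3)*a/2), a)


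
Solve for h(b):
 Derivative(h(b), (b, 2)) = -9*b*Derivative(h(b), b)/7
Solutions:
 h(b) = C1 + C2*erf(3*sqrt(14)*b/14)


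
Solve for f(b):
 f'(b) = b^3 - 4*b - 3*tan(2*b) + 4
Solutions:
 f(b) = C1 + b^4/4 - 2*b^2 + 4*b + 3*log(cos(2*b))/2


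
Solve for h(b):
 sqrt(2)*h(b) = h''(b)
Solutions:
 h(b) = C1*exp(-2^(1/4)*b) + C2*exp(2^(1/4)*b)


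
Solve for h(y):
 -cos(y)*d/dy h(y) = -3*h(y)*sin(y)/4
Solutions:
 h(y) = C1/cos(y)^(3/4)


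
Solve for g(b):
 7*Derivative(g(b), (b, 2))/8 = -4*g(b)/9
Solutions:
 g(b) = C1*sin(4*sqrt(14)*b/21) + C2*cos(4*sqrt(14)*b/21)


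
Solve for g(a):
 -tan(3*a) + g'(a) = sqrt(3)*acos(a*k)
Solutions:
 g(a) = C1 + sqrt(3)*Piecewise((a*acos(a*k) - sqrt(-a^2*k^2 + 1)/k, Ne(k, 0)), (pi*a/2, True)) - log(cos(3*a))/3


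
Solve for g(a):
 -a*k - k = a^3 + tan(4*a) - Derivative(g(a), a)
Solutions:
 g(a) = C1 + a^4/4 + a^2*k/2 + a*k - log(cos(4*a))/4


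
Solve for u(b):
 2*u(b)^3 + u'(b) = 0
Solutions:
 u(b) = -sqrt(2)*sqrt(-1/(C1 - 2*b))/2
 u(b) = sqrt(2)*sqrt(-1/(C1 - 2*b))/2


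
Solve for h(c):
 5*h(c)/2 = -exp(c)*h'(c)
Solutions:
 h(c) = C1*exp(5*exp(-c)/2)


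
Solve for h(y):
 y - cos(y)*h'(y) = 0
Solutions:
 h(y) = C1 + Integral(y/cos(y), y)


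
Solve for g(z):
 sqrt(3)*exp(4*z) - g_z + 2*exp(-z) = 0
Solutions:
 g(z) = C1 + sqrt(3)*exp(4*z)/4 - 2*exp(-z)


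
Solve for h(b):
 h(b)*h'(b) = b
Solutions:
 h(b) = -sqrt(C1 + b^2)
 h(b) = sqrt(C1 + b^2)


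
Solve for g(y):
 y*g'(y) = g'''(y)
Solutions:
 g(y) = C1 + Integral(C2*airyai(y) + C3*airybi(y), y)


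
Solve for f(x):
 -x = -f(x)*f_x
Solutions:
 f(x) = -sqrt(C1 + x^2)
 f(x) = sqrt(C1 + x^2)


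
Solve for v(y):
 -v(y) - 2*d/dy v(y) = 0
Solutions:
 v(y) = C1*exp(-y/2)


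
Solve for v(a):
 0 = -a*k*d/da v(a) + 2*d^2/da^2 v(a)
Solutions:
 v(a) = Piecewise((-sqrt(pi)*C1*erf(a*sqrt(-k)/2)/sqrt(-k) - C2, (k > 0) | (k < 0)), (-C1*a - C2, True))


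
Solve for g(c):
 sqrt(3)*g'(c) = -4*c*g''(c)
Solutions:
 g(c) = C1 + C2*c^(1 - sqrt(3)/4)


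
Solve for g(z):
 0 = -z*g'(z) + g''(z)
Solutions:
 g(z) = C1 + C2*erfi(sqrt(2)*z/2)


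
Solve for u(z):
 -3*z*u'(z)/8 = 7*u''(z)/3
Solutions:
 u(z) = C1 + C2*erf(3*sqrt(7)*z/28)


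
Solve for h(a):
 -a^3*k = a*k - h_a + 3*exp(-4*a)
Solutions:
 h(a) = C1 + a^4*k/4 + a^2*k/2 - 3*exp(-4*a)/4


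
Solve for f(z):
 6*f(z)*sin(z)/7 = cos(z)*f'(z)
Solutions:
 f(z) = C1/cos(z)^(6/7)


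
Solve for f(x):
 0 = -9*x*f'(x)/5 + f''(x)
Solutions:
 f(x) = C1 + C2*erfi(3*sqrt(10)*x/10)


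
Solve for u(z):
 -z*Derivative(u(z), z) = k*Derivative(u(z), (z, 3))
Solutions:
 u(z) = C1 + Integral(C2*airyai(z*(-1/k)^(1/3)) + C3*airybi(z*(-1/k)^(1/3)), z)


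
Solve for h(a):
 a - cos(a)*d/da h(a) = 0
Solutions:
 h(a) = C1 + Integral(a/cos(a), a)


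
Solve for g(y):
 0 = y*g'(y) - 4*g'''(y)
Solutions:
 g(y) = C1 + Integral(C2*airyai(2^(1/3)*y/2) + C3*airybi(2^(1/3)*y/2), y)


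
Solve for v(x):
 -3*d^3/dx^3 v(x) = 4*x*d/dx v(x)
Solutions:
 v(x) = C1 + Integral(C2*airyai(-6^(2/3)*x/3) + C3*airybi(-6^(2/3)*x/3), x)


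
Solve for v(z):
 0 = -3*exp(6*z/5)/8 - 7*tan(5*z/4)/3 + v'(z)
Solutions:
 v(z) = C1 + 5*exp(6*z/5)/16 - 28*log(cos(5*z/4))/15


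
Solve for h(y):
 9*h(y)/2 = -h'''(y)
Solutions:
 h(y) = C3*exp(-6^(2/3)*y/2) + (C1*sin(3*2^(2/3)*3^(1/6)*y/4) + C2*cos(3*2^(2/3)*3^(1/6)*y/4))*exp(6^(2/3)*y/4)


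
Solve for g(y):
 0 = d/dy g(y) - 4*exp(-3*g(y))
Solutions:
 g(y) = log(C1 + 12*y)/3
 g(y) = log((-3^(1/3) - 3^(5/6)*I)*(C1 + 4*y)^(1/3)/2)
 g(y) = log((-3^(1/3) + 3^(5/6)*I)*(C1 + 4*y)^(1/3)/2)


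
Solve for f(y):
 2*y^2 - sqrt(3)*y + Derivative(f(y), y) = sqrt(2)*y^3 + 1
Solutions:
 f(y) = C1 + sqrt(2)*y^4/4 - 2*y^3/3 + sqrt(3)*y^2/2 + y


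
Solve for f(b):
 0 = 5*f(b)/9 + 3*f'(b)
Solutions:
 f(b) = C1*exp(-5*b/27)


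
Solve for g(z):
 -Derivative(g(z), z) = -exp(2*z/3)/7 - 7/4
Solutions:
 g(z) = C1 + 7*z/4 + 3*exp(2*z/3)/14


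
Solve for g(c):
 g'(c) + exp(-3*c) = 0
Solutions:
 g(c) = C1 + exp(-3*c)/3


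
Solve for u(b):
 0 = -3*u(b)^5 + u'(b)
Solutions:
 u(b) = -(-1/(C1 + 12*b))^(1/4)
 u(b) = (-1/(C1 + 12*b))^(1/4)
 u(b) = -I*(-1/(C1 + 12*b))^(1/4)
 u(b) = I*(-1/(C1 + 12*b))^(1/4)


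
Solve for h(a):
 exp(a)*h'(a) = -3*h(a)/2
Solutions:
 h(a) = C1*exp(3*exp(-a)/2)


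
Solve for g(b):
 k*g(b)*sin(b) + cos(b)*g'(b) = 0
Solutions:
 g(b) = C1*exp(k*log(cos(b)))


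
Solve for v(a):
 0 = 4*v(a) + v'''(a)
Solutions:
 v(a) = C3*exp(-2^(2/3)*a) + (C1*sin(2^(2/3)*sqrt(3)*a/2) + C2*cos(2^(2/3)*sqrt(3)*a/2))*exp(2^(2/3)*a/2)


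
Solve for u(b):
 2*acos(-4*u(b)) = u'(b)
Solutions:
 Integral(1/acos(-4*_y), (_y, u(b))) = C1 + 2*b


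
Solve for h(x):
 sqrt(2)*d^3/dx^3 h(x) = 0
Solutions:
 h(x) = C1 + C2*x + C3*x^2


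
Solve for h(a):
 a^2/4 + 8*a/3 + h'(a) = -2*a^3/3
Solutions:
 h(a) = C1 - a^4/6 - a^3/12 - 4*a^2/3


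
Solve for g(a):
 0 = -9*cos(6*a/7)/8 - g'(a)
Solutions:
 g(a) = C1 - 21*sin(6*a/7)/16


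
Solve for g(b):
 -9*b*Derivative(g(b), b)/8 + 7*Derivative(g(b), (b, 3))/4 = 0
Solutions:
 g(b) = C1 + Integral(C2*airyai(42^(2/3)*b/14) + C3*airybi(42^(2/3)*b/14), b)


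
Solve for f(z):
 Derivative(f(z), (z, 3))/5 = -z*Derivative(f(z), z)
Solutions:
 f(z) = C1 + Integral(C2*airyai(-5^(1/3)*z) + C3*airybi(-5^(1/3)*z), z)


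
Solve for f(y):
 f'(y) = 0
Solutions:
 f(y) = C1


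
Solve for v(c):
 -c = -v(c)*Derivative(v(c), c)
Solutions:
 v(c) = -sqrt(C1 + c^2)
 v(c) = sqrt(C1 + c^2)


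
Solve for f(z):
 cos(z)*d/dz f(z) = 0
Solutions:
 f(z) = C1


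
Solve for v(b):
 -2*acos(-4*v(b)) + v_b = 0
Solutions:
 Integral(1/acos(-4*_y), (_y, v(b))) = C1 + 2*b


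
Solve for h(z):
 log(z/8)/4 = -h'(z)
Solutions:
 h(z) = C1 - z*log(z)/4 + z/4 + 3*z*log(2)/4


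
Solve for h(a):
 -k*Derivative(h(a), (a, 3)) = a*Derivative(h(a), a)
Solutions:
 h(a) = C1 + Integral(C2*airyai(a*(-1/k)^(1/3)) + C3*airybi(a*(-1/k)^(1/3)), a)


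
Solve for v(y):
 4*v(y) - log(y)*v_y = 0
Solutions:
 v(y) = C1*exp(4*li(y))


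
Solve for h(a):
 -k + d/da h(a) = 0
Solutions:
 h(a) = C1 + a*k


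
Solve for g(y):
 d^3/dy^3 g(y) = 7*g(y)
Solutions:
 g(y) = C3*exp(7^(1/3)*y) + (C1*sin(sqrt(3)*7^(1/3)*y/2) + C2*cos(sqrt(3)*7^(1/3)*y/2))*exp(-7^(1/3)*y/2)


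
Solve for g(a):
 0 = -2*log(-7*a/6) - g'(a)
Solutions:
 g(a) = C1 - 2*a*log(-a) + 2*a*(-log(7) + 1 + log(6))


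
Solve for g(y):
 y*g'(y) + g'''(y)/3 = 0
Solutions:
 g(y) = C1 + Integral(C2*airyai(-3^(1/3)*y) + C3*airybi(-3^(1/3)*y), y)


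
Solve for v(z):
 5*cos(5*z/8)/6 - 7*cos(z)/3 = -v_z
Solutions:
 v(z) = C1 - 4*sin(5*z/8)/3 + 7*sin(z)/3


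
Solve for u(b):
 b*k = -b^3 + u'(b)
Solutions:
 u(b) = C1 + b^4/4 + b^2*k/2


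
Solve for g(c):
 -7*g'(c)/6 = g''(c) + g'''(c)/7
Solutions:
 g(c) = C1 + C2*exp(7*c*(-3 + sqrt(3))/6) + C3*exp(-7*c*(sqrt(3) + 3)/6)


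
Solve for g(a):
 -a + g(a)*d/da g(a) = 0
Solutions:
 g(a) = -sqrt(C1 + a^2)
 g(a) = sqrt(C1 + a^2)


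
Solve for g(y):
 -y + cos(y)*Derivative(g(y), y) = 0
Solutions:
 g(y) = C1 + Integral(y/cos(y), y)


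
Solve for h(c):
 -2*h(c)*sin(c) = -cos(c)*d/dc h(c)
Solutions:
 h(c) = C1/cos(c)^2


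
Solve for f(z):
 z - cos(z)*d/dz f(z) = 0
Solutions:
 f(z) = C1 + Integral(z/cos(z), z)


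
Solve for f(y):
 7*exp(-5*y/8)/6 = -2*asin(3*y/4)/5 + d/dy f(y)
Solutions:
 f(y) = C1 + 2*y*asin(3*y/4)/5 + 2*sqrt(16 - 9*y^2)/15 - 28*exp(-5*y/8)/15


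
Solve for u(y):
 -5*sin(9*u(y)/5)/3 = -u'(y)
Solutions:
 -5*y/3 + 5*log(cos(9*u(y)/5) - 1)/18 - 5*log(cos(9*u(y)/5) + 1)/18 = C1


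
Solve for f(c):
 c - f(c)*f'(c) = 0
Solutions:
 f(c) = -sqrt(C1 + c^2)
 f(c) = sqrt(C1 + c^2)


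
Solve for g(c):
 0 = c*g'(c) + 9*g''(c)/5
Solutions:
 g(c) = C1 + C2*erf(sqrt(10)*c/6)


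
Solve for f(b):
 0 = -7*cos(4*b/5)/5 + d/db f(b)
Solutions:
 f(b) = C1 + 7*sin(4*b/5)/4


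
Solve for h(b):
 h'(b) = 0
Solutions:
 h(b) = C1


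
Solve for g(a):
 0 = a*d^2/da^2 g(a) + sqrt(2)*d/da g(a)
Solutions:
 g(a) = C1 + C2*a^(1 - sqrt(2))


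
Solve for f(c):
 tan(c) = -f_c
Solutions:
 f(c) = C1 + log(cos(c))


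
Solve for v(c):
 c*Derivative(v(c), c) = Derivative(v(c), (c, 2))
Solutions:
 v(c) = C1 + C2*erfi(sqrt(2)*c/2)


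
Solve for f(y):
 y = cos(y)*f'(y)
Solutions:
 f(y) = C1 + Integral(y/cos(y), y)


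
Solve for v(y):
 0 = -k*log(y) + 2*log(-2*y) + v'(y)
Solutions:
 v(y) = C1 + y*(k - 2)*log(y) + y*(-k - 2*log(2) + 2 - 2*I*pi)


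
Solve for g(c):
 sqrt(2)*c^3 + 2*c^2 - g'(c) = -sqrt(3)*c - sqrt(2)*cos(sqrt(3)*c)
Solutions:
 g(c) = C1 + sqrt(2)*c^4/4 + 2*c^3/3 + sqrt(3)*c^2/2 + sqrt(6)*sin(sqrt(3)*c)/3


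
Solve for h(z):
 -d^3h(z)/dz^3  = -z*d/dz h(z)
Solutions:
 h(z) = C1 + Integral(C2*airyai(z) + C3*airybi(z), z)


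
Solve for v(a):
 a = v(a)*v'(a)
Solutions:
 v(a) = -sqrt(C1 + a^2)
 v(a) = sqrt(C1 + a^2)


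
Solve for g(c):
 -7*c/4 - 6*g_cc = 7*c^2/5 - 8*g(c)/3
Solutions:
 g(c) = C1*exp(-2*c/3) + C2*exp(2*c/3) + 21*c^2/40 + 21*c/32 + 189/80


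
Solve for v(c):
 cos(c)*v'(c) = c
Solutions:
 v(c) = C1 + Integral(c/cos(c), c)


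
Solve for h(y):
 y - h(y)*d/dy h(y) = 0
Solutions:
 h(y) = -sqrt(C1 + y^2)
 h(y) = sqrt(C1 + y^2)


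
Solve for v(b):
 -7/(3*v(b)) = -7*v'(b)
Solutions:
 v(b) = -sqrt(C1 + 6*b)/3
 v(b) = sqrt(C1 + 6*b)/3


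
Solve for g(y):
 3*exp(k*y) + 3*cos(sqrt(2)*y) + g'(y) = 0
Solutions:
 g(y) = C1 - 3*sqrt(2)*sin(sqrt(2)*y)/2 - 3*exp(k*y)/k


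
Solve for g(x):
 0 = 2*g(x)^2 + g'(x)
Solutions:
 g(x) = 1/(C1 + 2*x)


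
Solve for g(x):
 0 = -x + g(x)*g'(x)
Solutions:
 g(x) = -sqrt(C1 + x^2)
 g(x) = sqrt(C1 + x^2)


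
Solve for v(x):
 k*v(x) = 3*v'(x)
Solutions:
 v(x) = C1*exp(k*x/3)


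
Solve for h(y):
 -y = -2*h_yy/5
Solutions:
 h(y) = C1 + C2*y + 5*y^3/12


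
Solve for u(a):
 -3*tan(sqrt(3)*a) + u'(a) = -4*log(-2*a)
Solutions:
 u(a) = C1 - 4*a*log(-a) - 4*a*log(2) + 4*a - sqrt(3)*log(cos(sqrt(3)*a))


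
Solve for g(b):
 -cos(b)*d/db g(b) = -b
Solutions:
 g(b) = C1 + Integral(b/cos(b), b)


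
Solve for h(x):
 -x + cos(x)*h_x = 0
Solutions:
 h(x) = C1 + Integral(x/cos(x), x)


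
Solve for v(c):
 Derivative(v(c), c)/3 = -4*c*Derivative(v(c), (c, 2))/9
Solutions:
 v(c) = C1 + C2*c^(1/4)


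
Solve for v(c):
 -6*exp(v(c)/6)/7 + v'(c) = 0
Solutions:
 v(c) = 6*log(-1/(C1 + 6*c)) + 6*log(42)


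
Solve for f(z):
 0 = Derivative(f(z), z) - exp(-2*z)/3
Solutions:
 f(z) = C1 - exp(-2*z)/6


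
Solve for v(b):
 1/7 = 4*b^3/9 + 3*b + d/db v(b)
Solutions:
 v(b) = C1 - b^4/9 - 3*b^2/2 + b/7


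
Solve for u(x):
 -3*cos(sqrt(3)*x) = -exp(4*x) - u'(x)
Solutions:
 u(x) = C1 - exp(4*x)/4 + sqrt(3)*sin(sqrt(3)*x)


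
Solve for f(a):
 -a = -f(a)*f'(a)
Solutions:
 f(a) = -sqrt(C1 + a^2)
 f(a) = sqrt(C1 + a^2)


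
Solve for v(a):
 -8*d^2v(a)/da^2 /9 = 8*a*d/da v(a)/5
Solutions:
 v(a) = C1 + C2*erf(3*sqrt(10)*a/10)


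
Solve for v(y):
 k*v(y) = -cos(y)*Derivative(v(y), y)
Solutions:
 v(y) = C1*exp(k*(log(sin(y) - 1) - log(sin(y) + 1))/2)


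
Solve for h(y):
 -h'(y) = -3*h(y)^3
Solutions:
 h(y) = -sqrt(2)*sqrt(-1/(C1 + 3*y))/2
 h(y) = sqrt(2)*sqrt(-1/(C1 + 3*y))/2


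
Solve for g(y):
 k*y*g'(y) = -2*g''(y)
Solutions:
 g(y) = Piecewise((-sqrt(pi)*C1*erf(sqrt(k)*y/2)/sqrt(k) - C2, (k > 0) | (k < 0)), (-C1*y - C2, True))


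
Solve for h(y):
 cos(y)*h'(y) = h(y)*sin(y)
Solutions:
 h(y) = C1/cos(y)


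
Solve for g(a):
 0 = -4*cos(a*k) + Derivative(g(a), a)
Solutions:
 g(a) = C1 + 4*sin(a*k)/k


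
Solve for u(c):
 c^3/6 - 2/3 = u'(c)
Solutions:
 u(c) = C1 + c^4/24 - 2*c/3


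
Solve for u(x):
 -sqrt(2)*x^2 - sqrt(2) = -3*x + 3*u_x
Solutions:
 u(x) = C1 - sqrt(2)*x^3/9 + x^2/2 - sqrt(2)*x/3


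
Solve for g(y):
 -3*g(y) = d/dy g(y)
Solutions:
 g(y) = C1*exp(-3*y)


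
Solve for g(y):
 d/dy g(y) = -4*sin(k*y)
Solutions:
 g(y) = C1 + 4*cos(k*y)/k


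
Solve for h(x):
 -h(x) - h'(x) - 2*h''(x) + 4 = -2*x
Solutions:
 h(x) = 2*x + (C1*sin(sqrt(7)*x/4) + C2*cos(sqrt(7)*x/4))*exp(-x/4) + 2


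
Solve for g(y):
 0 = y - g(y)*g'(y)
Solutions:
 g(y) = -sqrt(C1 + y^2)
 g(y) = sqrt(C1 + y^2)


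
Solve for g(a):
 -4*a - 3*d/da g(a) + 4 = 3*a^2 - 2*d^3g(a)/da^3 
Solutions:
 g(a) = C1 + C2*exp(-sqrt(6)*a/2) + C3*exp(sqrt(6)*a/2) - a^3/3 - 2*a^2/3


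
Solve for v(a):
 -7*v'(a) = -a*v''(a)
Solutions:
 v(a) = C1 + C2*a^8


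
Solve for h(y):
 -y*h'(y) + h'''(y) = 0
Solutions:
 h(y) = C1 + Integral(C2*airyai(y) + C3*airybi(y), y)


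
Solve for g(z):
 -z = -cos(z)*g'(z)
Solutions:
 g(z) = C1 + Integral(z/cos(z), z)


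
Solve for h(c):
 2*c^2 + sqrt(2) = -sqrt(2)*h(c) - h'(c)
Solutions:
 h(c) = C1*exp(-sqrt(2)*c) - sqrt(2)*c^2 + 2*c - sqrt(2) - 1


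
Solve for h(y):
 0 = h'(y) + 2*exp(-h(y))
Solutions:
 h(y) = log(C1 - 2*y)


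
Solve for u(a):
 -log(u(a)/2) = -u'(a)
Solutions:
 Integral(1/(-log(_y) + log(2)), (_y, u(a))) = C1 - a
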